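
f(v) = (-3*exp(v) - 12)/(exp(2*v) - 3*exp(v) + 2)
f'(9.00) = 0.00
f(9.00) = 0.00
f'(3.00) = 0.28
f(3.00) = -0.21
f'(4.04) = 0.07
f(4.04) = -0.06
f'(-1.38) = -5.26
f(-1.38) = -9.75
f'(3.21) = 0.20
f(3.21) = -0.16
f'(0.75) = 2758.24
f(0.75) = -140.42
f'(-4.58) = -0.11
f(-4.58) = -6.11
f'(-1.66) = -3.30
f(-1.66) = -8.58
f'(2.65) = 0.50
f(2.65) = -0.34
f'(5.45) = 0.01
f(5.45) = -0.01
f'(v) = (-3*exp(v) - 12)*(-2*exp(2*v) + 3*exp(v))/(exp(2*v) - 3*exp(v) + 2)^2 - 3*exp(v)/(exp(2*v) - 3*exp(v) + 2) = 3*((exp(v) + 4)*(2*exp(v) - 3) - exp(2*v) + 3*exp(v) - 2)*exp(v)/(exp(2*v) - 3*exp(v) + 2)^2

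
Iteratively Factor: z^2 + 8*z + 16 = (z + 4)*(z + 4)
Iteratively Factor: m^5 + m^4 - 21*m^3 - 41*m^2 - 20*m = (m + 1)*(m^4 - 21*m^2 - 20*m) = (m + 1)^2*(m^3 - m^2 - 20*m) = m*(m + 1)^2*(m^2 - m - 20) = m*(m - 5)*(m + 1)^2*(m + 4)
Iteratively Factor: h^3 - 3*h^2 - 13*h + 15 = (h - 5)*(h^2 + 2*h - 3) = (h - 5)*(h - 1)*(h + 3)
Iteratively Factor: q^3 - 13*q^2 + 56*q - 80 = (q - 4)*(q^2 - 9*q + 20) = (q - 5)*(q - 4)*(q - 4)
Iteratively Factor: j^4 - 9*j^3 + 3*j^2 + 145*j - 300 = (j - 5)*(j^3 - 4*j^2 - 17*j + 60) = (j - 5)^2*(j^2 + j - 12) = (j - 5)^2*(j - 3)*(j + 4)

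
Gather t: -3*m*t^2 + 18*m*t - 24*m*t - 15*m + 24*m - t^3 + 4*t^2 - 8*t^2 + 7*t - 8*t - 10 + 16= 9*m - t^3 + t^2*(-3*m - 4) + t*(-6*m - 1) + 6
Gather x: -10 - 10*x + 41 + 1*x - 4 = 27 - 9*x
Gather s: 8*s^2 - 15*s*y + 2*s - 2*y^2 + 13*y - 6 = 8*s^2 + s*(2 - 15*y) - 2*y^2 + 13*y - 6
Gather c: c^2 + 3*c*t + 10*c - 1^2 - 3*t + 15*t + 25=c^2 + c*(3*t + 10) + 12*t + 24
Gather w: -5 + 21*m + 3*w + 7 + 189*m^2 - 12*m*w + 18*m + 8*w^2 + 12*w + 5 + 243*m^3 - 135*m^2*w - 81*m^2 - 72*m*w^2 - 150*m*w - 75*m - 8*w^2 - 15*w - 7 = 243*m^3 + 108*m^2 - 72*m*w^2 - 36*m + w*(-135*m^2 - 162*m)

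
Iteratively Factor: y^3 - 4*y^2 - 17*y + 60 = (y - 3)*(y^2 - y - 20) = (y - 3)*(y + 4)*(y - 5)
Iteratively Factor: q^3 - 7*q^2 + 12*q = (q - 4)*(q^2 - 3*q) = (q - 4)*(q - 3)*(q)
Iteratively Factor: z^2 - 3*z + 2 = (z - 1)*(z - 2)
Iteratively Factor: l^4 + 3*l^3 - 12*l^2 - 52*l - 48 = (l + 2)*(l^3 + l^2 - 14*l - 24) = (l - 4)*(l + 2)*(l^2 + 5*l + 6) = (l - 4)*(l + 2)^2*(l + 3)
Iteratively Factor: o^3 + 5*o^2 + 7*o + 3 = (o + 3)*(o^2 + 2*o + 1) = (o + 1)*(o + 3)*(o + 1)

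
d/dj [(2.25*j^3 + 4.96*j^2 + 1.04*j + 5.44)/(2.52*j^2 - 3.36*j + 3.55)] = (5.67*j^4 - 15.12*j^3 + 4.6761*j^2 + 7.7984*j + 21.9704)/(6.3504*j^4 - 16.9344*j^3 + 29.1816*j^2 - 23.856*j + 12.6025)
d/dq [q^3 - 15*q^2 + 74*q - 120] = 3*q^2 - 30*q + 74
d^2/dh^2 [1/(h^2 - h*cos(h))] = (-h*(h - cos(h))*(h*cos(h) + 2*sin(h) + 2) + 2*(h*sin(h) + 2*h - cos(h))^2)/(h^3*(h - cos(h))^3)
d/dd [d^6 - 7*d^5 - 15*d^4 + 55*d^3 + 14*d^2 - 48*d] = 6*d^5 - 35*d^4 - 60*d^3 + 165*d^2 + 28*d - 48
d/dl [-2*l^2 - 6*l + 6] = -4*l - 6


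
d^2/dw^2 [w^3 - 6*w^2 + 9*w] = 6*w - 12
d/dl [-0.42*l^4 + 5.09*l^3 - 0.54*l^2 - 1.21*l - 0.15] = -1.68*l^3 + 15.27*l^2 - 1.08*l - 1.21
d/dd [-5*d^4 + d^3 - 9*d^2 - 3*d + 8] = -20*d^3 + 3*d^2 - 18*d - 3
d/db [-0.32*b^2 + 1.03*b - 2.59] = 1.03 - 0.64*b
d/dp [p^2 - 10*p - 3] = 2*p - 10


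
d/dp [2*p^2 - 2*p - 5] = 4*p - 2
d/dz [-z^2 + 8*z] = 8 - 2*z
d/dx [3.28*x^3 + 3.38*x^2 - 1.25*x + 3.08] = 9.84*x^2 + 6.76*x - 1.25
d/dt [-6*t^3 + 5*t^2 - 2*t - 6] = -18*t^2 + 10*t - 2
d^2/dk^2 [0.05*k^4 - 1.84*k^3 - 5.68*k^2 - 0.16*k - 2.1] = 0.6*k^2 - 11.04*k - 11.36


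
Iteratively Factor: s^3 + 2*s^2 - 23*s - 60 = (s - 5)*(s^2 + 7*s + 12) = (s - 5)*(s + 3)*(s + 4)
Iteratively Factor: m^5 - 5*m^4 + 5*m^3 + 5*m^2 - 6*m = (m)*(m^4 - 5*m^3 + 5*m^2 + 5*m - 6) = m*(m - 3)*(m^3 - 2*m^2 - m + 2) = m*(m - 3)*(m - 1)*(m^2 - m - 2) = m*(m - 3)*(m - 2)*(m - 1)*(m + 1)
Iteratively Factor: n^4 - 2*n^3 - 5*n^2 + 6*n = (n - 1)*(n^3 - n^2 - 6*n) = (n - 1)*(n + 2)*(n^2 - 3*n) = n*(n - 1)*(n + 2)*(n - 3)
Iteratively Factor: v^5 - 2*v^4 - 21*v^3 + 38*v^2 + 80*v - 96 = (v - 1)*(v^4 - v^3 - 22*v^2 + 16*v + 96) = (v - 1)*(v + 2)*(v^3 - 3*v^2 - 16*v + 48) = (v - 1)*(v + 2)*(v + 4)*(v^2 - 7*v + 12) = (v - 3)*(v - 1)*(v + 2)*(v + 4)*(v - 4)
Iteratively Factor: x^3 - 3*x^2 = (x - 3)*(x^2) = x*(x - 3)*(x)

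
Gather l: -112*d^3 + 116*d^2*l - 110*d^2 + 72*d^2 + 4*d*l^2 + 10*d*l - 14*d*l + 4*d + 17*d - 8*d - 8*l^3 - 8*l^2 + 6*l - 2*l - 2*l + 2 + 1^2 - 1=-112*d^3 - 38*d^2 + 13*d - 8*l^3 + l^2*(4*d - 8) + l*(116*d^2 - 4*d + 2) + 2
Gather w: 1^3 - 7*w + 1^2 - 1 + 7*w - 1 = 0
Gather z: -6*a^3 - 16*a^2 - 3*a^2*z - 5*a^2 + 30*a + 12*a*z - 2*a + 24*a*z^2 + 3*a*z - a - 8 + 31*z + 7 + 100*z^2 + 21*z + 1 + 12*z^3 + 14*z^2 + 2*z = -6*a^3 - 21*a^2 + 27*a + 12*z^3 + z^2*(24*a + 114) + z*(-3*a^2 + 15*a + 54)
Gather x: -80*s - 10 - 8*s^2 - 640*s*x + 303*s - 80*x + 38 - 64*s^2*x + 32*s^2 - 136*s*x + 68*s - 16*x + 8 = 24*s^2 + 291*s + x*(-64*s^2 - 776*s - 96) + 36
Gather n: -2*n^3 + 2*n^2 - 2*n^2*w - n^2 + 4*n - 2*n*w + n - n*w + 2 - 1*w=-2*n^3 + n^2*(1 - 2*w) + n*(5 - 3*w) - w + 2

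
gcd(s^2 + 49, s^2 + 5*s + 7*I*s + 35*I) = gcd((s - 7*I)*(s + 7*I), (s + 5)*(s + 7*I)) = s + 7*I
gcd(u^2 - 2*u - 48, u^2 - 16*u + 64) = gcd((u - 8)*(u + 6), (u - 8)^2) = u - 8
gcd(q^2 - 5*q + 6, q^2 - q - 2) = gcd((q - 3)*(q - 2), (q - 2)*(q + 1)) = q - 2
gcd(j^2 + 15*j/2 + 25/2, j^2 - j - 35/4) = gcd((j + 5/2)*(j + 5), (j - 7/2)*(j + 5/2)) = j + 5/2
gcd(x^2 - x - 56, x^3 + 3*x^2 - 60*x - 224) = x^2 - x - 56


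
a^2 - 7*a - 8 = (a - 8)*(a + 1)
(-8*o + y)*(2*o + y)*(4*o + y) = -64*o^3 - 40*o^2*y - 2*o*y^2 + y^3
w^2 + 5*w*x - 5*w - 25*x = (w - 5)*(w + 5*x)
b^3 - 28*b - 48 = (b - 6)*(b + 2)*(b + 4)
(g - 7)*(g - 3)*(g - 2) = g^3 - 12*g^2 + 41*g - 42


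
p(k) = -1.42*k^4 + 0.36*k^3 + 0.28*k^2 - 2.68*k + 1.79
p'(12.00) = -9655.48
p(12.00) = -28813.09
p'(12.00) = -9655.48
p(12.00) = -28813.09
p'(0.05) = -2.65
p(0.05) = 1.66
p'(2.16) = -53.67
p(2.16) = -29.97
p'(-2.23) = 64.43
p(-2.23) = -29.95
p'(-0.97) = 2.98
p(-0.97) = 3.07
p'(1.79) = -30.79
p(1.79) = -14.62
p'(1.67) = -25.19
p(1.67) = -11.27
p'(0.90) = -5.44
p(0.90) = -1.06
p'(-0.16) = -2.72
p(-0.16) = 2.22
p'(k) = -5.68*k^3 + 1.08*k^2 + 0.56*k - 2.68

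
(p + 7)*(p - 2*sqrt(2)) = p^2 - 2*sqrt(2)*p + 7*p - 14*sqrt(2)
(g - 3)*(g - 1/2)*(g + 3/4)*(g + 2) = g^4 - 3*g^3/4 - 53*g^2/8 - 9*g/8 + 9/4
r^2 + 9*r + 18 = (r + 3)*(r + 6)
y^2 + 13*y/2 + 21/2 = (y + 3)*(y + 7/2)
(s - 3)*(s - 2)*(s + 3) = s^3 - 2*s^2 - 9*s + 18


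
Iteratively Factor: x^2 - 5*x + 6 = (x - 3)*(x - 2)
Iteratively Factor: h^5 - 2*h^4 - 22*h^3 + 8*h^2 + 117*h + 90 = (h + 3)*(h^4 - 5*h^3 - 7*h^2 + 29*h + 30) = (h - 3)*(h + 3)*(h^3 - 2*h^2 - 13*h - 10) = (h - 3)*(h + 2)*(h + 3)*(h^2 - 4*h - 5) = (h - 5)*(h - 3)*(h + 2)*(h + 3)*(h + 1)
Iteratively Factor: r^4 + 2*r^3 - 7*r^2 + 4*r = (r + 4)*(r^3 - 2*r^2 + r) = (r - 1)*(r + 4)*(r^2 - r) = r*(r - 1)*(r + 4)*(r - 1)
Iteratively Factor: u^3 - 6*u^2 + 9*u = (u - 3)*(u^2 - 3*u) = (u - 3)^2*(u)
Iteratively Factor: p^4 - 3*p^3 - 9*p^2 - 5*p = (p)*(p^3 - 3*p^2 - 9*p - 5) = p*(p + 1)*(p^2 - 4*p - 5) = p*(p - 5)*(p + 1)*(p + 1)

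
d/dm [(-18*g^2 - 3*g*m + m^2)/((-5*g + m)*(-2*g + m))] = 4*g*(-39*g^2 + 14*g*m - m^2)/(100*g^4 - 140*g^3*m + 69*g^2*m^2 - 14*g*m^3 + m^4)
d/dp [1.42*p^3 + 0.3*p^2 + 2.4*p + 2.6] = 4.26*p^2 + 0.6*p + 2.4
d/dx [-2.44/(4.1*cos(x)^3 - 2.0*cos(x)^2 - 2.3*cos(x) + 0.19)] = (-30.012*cos(x)^2 + 9.76*cos(x) + 5.612)*sin(x)/(4.1*cos(x)^3 - 2.0*cos(x)^2 - 2.3*cos(x) + 0.19)^2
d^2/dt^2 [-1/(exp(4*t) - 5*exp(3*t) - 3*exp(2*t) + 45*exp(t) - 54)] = (2*(4*exp(3*t) - 15*exp(2*t) - 6*exp(t) + 45)^2*exp(t) + (16*exp(3*t) - 45*exp(2*t) - 12*exp(t) + 45)*(-exp(4*t) + 5*exp(3*t) + 3*exp(2*t) - 45*exp(t) + 54))*exp(t)/(-exp(4*t) + 5*exp(3*t) + 3*exp(2*t) - 45*exp(t) + 54)^3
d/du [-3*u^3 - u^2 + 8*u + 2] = -9*u^2 - 2*u + 8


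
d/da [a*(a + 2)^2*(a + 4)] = 4*a^3 + 24*a^2 + 40*a + 16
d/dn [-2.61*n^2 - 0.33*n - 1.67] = -5.22*n - 0.33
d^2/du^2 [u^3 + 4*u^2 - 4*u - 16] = 6*u + 8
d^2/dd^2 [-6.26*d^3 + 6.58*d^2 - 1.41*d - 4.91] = 13.16 - 37.56*d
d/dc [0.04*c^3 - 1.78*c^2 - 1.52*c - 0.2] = 0.12*c^2 - 3.56*c - 1.52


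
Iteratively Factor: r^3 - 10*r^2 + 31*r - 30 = (r - 5)*(r^2 - 5*r + 6) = (r - 5)*(r - 3)*(r - 2)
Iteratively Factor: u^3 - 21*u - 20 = (u + 1)*(u^2 - u - 20) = (u - 5)*(u + 1)*(u + 4)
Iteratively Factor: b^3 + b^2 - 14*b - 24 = (b + 3)*(b^2 - 2*b - 8) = (b - 4)*(b + 3)*(b + 2)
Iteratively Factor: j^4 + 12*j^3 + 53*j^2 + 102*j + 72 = (j + 3)*(j^3 + 9*j^2 + 26*j + 24) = (j + 3)^2*(j^2 + 6*j + 8) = (j + 2)*(j + 3)^2*(j + 4)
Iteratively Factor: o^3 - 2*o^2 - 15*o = (o + 3)*(o^2 - 5*o) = (o - 5)*(o + 3)*(o)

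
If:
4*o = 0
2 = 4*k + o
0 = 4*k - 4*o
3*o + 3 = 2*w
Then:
No Solution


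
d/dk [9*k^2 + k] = 18*k + 1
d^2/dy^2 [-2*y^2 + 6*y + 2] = -4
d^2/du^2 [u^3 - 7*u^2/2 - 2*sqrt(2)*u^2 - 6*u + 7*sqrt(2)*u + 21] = 6*u - 7 - 4*sqrt(2)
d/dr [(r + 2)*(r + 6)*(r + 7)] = 3*r^2 + 30*r + 68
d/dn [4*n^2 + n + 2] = 8*n + 1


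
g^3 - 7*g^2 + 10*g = g*(g - 5)*(g - 2)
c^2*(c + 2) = c^3 + 2*c^2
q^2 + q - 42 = (q - 6)*(q + 7)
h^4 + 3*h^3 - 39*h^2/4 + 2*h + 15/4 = (h - 3/2)*(h - 1)*(h + 1/2)*(h + 5)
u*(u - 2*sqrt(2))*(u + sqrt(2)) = u^3 - sqrt(2)*u^2 - 4*u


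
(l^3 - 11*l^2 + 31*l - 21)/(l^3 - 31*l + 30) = (l^2 - 10*l + 21)/(l^2 + l - 30)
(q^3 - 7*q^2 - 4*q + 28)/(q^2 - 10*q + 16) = (q^2 - 5*q - 14)/(q - 8)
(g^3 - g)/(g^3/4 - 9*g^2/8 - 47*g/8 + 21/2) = 8*g*(g^2 - 1)/(2*g^3 - 9*g^2 - 47*g + 84)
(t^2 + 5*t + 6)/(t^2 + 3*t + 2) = (t + 3)/(t + 1)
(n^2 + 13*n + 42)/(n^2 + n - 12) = (n^2 + 13*n + 42)/(n^2 + n - 12)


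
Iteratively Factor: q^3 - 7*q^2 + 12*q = (q - 3)*(q^2 - 4*q) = (q - 4)*(q - 3)*(q)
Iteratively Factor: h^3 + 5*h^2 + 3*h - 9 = (h + 3)*(h^2 + 2*h - 3) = (h - 1)*(h + 3)*(h + 3)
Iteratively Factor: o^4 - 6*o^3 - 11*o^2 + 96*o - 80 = (o - 4)*(o^3 - 2*o^2 - 19*o + 20) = (o - 4)*(o - 1)*(o^2 - o - 20) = (o - 5)*(o - 4)*(o - 1)*(o + 4)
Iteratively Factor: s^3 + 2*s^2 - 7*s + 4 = (s - 1)*(s^2 + 3*s - 4) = (s - 1)^2*(s + 4)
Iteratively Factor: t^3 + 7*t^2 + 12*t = (t + 3)*(t^2 + 4*t) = (t + 3)*(t + 4)*(t)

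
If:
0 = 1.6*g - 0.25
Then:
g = 0.16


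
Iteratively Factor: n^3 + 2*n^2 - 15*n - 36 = (n + 3)*(n^2 - n - 12) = (n - 4)*(n + 3)*(n + 3)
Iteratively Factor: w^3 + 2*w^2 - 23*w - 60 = (w + 4)*(w^2 - 2*w - 15) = (w + 3)*(w + 4)*(w - 5)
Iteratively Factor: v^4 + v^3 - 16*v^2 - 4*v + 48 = (v + 2)*(v^3 - v^2 - 14*v + 24) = (v - 2)*(v + 2)*(v^2 + v - 12) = (v - 3)*(v - 2)*(v + 2)*(v + 4)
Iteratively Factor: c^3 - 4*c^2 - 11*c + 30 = (c + 3)*(c^2 - 7*c + 10) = (c - 5)*(c + 3)*(c - 2)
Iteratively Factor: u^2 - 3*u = (u - 3)*(u)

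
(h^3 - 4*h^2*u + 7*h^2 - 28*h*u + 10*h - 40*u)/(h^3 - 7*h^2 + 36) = (h^2 - 4*h*u + 5*h - 20*u)/(h^2 - 9*h + 18)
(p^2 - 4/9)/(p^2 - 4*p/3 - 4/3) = (p - 2/3)/(p - 2)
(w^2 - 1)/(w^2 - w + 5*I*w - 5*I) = (w + 1)/(w + 5*I)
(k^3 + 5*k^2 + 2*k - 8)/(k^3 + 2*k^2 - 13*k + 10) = (k^2 + 6*k + 8)/(k^2 + 3*k - 10)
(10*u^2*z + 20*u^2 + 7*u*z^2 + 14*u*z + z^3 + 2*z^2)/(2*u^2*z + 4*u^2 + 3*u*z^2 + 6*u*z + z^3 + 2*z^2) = (5*u + z)/(u + z)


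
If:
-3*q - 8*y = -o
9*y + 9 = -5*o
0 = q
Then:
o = -72/49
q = 0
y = -9/49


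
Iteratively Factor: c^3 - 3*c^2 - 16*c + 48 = (c - 3)*(c^2 - 16) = (c - 3)*(c + 4)*(c - 4)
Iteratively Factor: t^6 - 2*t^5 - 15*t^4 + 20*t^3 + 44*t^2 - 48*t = (t - 4)*(t^5 + 2*t^4 - 7*t^3 - 8*t^2 + 12*t) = (t - 4)*(t - 1)*(t^4 + 3*t^3 - 4*t^2 - 12*t) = (t - 4)*(t - 1)*(t + 2)*(t^3 + t^2 - 6*t) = t*(t - 4)*(t - 1)*(t + 2)*(t^2 + t - 6) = t*(t - 4)*(t - 1)*(t + 2)*(t + 3)*(t - 2)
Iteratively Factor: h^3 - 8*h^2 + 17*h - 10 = (h - 1)*(h^2 - 7*h + 10) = (h - 5)*(h - 1)*(h - 2)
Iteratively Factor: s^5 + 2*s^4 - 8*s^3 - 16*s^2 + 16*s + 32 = (s - 2)*(s^4 + 4*s^3 - 16*s - 16) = (s - 2)*(s + 2)*(s^3 + 2*s^2 - 4*s - 8) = (s - 2)*(s + 2)^2*(s^2 - 4) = (s - 2)*(s + 2)^3*(s - 2)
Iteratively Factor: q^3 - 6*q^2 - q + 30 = (q - 3)*(q^2 - 3*q - 10) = (q - 5)*(q - 3)*(q + 2)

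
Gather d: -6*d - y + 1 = -6*d - y + 1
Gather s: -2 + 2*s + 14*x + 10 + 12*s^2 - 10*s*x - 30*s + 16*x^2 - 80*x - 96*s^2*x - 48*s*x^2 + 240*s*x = s^2*(12 - 96*x) + s*(-48*x^2 + 230*x - 28) + 16*x^2 - 66*x + 8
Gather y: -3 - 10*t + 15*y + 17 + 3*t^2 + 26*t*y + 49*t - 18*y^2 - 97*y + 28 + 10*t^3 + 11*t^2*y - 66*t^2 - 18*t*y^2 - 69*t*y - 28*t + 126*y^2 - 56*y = 10*t^3 - 63*t^2 + 11*t + y^2*(108 - 18*t) + y*(11*t^2 - 43*t - 138) + 42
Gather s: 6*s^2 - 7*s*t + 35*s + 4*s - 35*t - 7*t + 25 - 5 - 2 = 6*s^2 + s*(39 - 7*t) - 42*t + 18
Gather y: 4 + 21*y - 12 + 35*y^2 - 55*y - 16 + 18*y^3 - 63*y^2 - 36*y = 18*y^3 - 28*y^2 - 70*y - 24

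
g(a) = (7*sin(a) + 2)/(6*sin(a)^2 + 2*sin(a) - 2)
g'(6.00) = -3.20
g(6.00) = -0.02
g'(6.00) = -3.20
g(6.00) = -0.02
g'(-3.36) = 14.88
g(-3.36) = -2.74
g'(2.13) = 2.26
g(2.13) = 1.98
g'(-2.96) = 3.15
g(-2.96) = -0.34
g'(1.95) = 1.12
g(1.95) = 1.69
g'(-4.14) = 2.39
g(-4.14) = 2.01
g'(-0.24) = -3.12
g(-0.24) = -0.16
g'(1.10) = -1.60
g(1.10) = 1.81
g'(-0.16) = -3.21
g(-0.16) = -0.41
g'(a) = (-12*sin(a)*cos(a) - 2*cos(a))*(7*sin(a) + 2)/(6*sin(a)^2 + 2*sin(a) - 2)^2 + 7*cos(a)/(6*sin(a)^2 + 2*sin(a) - 2)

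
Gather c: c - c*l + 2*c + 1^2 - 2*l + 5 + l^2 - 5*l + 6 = c*(3 - l) + l^2 - 7*l + 12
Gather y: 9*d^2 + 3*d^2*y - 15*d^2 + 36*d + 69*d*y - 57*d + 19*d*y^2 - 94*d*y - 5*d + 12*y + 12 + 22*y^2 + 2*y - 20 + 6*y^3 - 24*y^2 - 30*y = -6*d^2 - 26*d + 6*y^3 + y^2*(19*d - 2) + y*(3*d^2 - 25*d - 16) - 8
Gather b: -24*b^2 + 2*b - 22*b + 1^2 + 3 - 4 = -24*b^2 - 20*b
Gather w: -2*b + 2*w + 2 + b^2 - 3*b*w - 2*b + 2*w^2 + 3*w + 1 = b^2 - 4*b + 2*w^2 + w*(5 - 3*b) + 3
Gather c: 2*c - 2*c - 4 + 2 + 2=0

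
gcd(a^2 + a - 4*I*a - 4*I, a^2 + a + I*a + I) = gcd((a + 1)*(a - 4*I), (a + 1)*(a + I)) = a + 1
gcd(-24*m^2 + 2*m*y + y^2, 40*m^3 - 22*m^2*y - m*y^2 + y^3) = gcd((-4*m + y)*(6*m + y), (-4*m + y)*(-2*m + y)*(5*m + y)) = -4*m + y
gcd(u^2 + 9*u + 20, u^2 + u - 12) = u + 4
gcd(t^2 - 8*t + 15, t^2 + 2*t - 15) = t - 3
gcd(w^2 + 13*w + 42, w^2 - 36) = w + 6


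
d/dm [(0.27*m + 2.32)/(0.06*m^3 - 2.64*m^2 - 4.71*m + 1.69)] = (-0.0324*m^3 + 0.2952*m^2 + 12.2496*m + 11.3835)/(0.0036*m^6 - 0.3168*m^5 + 6.4044*m^4 + 25.0716*m^3 + 13.2609*m^2 - 15.9198*m + 2.8561)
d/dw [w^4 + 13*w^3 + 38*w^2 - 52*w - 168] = 4*w^3 + 39*w^2 + 76*w - 52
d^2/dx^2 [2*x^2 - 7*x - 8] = 4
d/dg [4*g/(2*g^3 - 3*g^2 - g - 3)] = 4*(-4*g^3 + 3*g^2 - 3)/(4*g^6 - 12*g^5 + 5*g^4 - 6*g^3 + 19*g^2 + 6*g + 9)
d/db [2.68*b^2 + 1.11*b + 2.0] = 5.36*b + 1.11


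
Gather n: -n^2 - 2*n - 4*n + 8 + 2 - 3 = -n^2 - 6*n + 7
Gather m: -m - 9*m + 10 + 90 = 100 - 10*m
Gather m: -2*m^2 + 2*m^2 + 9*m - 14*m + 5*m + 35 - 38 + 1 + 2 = 0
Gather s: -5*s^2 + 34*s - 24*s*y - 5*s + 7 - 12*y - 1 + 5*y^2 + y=-5*s^2 + s*(29 - 24*y) + 5*y^2 - 11*y + 6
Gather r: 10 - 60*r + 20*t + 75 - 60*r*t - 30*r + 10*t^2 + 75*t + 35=r*(-60*t - 90) + 10*t^2 + 95*t + 120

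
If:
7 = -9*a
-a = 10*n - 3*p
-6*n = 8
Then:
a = -7/9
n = -4/3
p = -127/27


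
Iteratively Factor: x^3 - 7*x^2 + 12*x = (x)*(x^2 - 7*x + 12) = x*(x - 3)*(x - 4)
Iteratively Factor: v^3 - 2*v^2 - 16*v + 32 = (v - 4)*(v^2 + 2*v - 8) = (v - 4)*(v - 2)*(v + 4)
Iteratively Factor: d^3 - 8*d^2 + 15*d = (d)*(d^2 - 8*d + 15) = d*(d - 3)*(d - 5)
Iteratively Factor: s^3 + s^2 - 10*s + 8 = (s - 1)*(s^2 + 2*s - 8) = (s - 1)*(s + 4)*(s - 2)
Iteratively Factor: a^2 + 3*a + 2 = (a + 2)*(a + 1)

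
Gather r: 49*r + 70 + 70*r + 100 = 119*r + 170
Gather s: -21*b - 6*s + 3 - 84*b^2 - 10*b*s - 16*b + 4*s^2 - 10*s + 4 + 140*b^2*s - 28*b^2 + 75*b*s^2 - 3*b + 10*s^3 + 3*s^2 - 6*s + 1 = -112*b^2 - 40*b + 10*s^3 + s^2*(75*b + 7) + s*(140*b^2 - 10*b - 22) + 8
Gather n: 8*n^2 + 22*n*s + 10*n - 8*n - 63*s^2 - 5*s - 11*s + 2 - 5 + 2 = 8*n^2 + n*(22*s + 2) - 63*s^2 - 16*s - 1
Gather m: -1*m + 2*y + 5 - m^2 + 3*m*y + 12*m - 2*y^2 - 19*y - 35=-m^2 + m*(3*y + 11) - 2*y^2 - 17*y - 30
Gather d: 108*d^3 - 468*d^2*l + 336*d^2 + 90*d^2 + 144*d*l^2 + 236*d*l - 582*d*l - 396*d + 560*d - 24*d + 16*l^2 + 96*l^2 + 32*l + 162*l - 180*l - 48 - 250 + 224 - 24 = 108*d^3 + d^2*(426 - 468*l) + d*(144*l^2 - 346*l + 140) + 112*l^2 + 14*l - 98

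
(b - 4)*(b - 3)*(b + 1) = b^3 - 6*b^2 + 5*b + 12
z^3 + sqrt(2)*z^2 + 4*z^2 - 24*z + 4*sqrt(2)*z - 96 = (z + 4)*(z - 3*sqrt(2))*(z + 4*sqrt(2))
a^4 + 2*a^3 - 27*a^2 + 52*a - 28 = (a - 2)^2*(a - 1)*(a + 7)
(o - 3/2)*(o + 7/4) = o^2 + o/4 - 21/8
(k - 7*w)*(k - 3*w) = k^2 - 10*k*w + 21*w^2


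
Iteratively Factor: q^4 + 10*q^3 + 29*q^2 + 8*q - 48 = (q - 1)*(q^3 + 11*q^2 + 40*q + 48) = (q - 1)*(q + 3)*(q^2 + 8*q + 16) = (q - 1)*(q + 3)*(q + 4)*(q + 4)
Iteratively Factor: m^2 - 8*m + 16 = (m - 4)*(m - 4)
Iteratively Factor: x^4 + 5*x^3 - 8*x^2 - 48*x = (x - 3)*(x^3 + 8*x^2 + 16*x) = (x - 3)*(x + 4)*(x^2 + 4*x) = x*(x - 3)*(x + 4)*(x + 4)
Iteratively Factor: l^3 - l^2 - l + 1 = (l - 1)*(l^2 - 1) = (l - 1)*(l + 1)*(l - 1)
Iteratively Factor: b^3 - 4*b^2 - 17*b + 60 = (b - 3)*(b^2 - b - 20) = (b - 3)*(b + 4)*(b - 5)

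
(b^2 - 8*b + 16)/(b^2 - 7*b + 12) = (b - 4)/(b - 3)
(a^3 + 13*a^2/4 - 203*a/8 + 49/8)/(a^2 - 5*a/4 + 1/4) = (2*a^2 + 7*a - 49)/(2*(a - 1))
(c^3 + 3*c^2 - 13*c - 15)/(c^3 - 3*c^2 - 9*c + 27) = (c^2 + 6*c + 5)/(c^2 - 9)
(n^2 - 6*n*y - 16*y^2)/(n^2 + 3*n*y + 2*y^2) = (n - 8*y)/(n + y)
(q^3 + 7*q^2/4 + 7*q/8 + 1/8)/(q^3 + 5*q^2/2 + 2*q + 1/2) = (q + 1/4)/(q + 1)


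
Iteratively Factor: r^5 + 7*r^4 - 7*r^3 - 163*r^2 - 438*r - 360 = (r - 5)*(r^4 + 12*r^3 + 53*r^2 + 102*r + 72) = (r - 5)*(r + 2)*(r^3 + 10*r^2 + 33*r + 36) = (r - 5)*(r + 2)*(r + 4)*(r^2 + 6*r + 9) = (r - 5)*(r + 2)*(r + 3)*(r + 4)*(r + 3)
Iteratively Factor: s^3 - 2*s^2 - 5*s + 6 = (s - 1)*(s^2 - s - 6) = (s - 3)*(s - 1)*(s + 2)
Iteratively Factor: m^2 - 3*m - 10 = (m - 5)*(m + 2)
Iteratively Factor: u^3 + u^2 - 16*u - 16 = (u - 4)*(u^2 + 5*u + 4) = (u - 4)*(u + 4)*(u + 1)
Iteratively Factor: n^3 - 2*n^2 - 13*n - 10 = (n + 2)*(n^2 - 4*n - 5) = (n + 1)*(n + 2)*(n - 5)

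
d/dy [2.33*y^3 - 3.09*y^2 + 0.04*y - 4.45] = 6.99*y^2 - 6.18*y + 0.04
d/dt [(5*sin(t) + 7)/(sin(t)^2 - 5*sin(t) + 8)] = (-5*sin(t)^2 - 14*sin(t) + 75)*cos(t)/(sin(t)^2 - 5*sin(t) + 8)^2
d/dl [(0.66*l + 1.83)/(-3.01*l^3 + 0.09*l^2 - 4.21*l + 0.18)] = (3.9732*l^3 + 16.4655*l^2 - 0.3294*l + 7.8231)/(9.0601*l^6 - 0.5418*l^5 + 25.3523*l^4 - 1.8414*l^3 + 17.7565*l^2 - 1.5156*l + 0.0324)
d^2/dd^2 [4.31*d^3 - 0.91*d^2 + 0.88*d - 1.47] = 25.86*d - 1.82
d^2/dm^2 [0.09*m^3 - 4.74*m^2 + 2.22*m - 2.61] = 0.54*m - 9.48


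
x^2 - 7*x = x*(x - 7)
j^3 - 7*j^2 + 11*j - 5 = (j - 5)*(j - 1)^2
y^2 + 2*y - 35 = (y - 5)*(y + 7)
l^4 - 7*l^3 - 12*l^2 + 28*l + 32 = (l - 8)*(l - 2)*(l + 1)*(l + 2)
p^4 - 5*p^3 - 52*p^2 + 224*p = p*(p - 8)*(p - 4)*(p + 7)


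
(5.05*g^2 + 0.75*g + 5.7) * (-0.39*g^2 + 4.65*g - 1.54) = -1.9695*g^4 + 23.19*g^3 - 6.5125*g^2 + 25.35*g - 8.778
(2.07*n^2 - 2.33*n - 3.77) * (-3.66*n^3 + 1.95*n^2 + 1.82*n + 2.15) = -7.5762*n^5 + 12.5643*n^4 + 13.0221*n^3 - 7.1416*n^2 - 11.8709*n - 8.1055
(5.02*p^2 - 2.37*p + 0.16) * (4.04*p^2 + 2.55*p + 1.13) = 20.2808*p^4 + 3.2262*p^3 + 0.275499999999999*p^2 - 2.2701*p + 0.1808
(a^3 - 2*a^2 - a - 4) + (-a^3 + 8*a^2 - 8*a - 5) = 6*a^2 - 9*a - 9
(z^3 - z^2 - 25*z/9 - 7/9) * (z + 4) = z^4 + 3*z^3 - 61*z^2/9 - 107*z/9 - 28/9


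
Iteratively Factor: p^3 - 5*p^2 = (p - 5)*(p^2) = p*(p - 5)*(p)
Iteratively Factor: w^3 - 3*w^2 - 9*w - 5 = (w - 5)*(w^2 + 2*w + 1) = (w - 5)*(w + 1)*(w + 1)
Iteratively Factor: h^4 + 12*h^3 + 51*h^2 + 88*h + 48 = (h + 4)*(h^3 + 8*h^2 + 19*h + 12) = (h + 3)*(h + 4)*(h^2 + 5*h + 4) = (h + 3)*(h + 4)^2*(h + 1)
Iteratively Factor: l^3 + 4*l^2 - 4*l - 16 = (l + 2)*(l^2 + 2*l - 8) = (l + 2)*(l + 4)*(l - 2)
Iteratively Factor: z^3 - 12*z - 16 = (z + 2)*(z^2 - 2*z - 8) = (z - 4)*(z + 2)*(z + 2)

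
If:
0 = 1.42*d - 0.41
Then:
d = 0.29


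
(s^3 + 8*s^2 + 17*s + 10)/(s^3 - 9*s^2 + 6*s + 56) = (s^2 + 6*s + 5)/(s^2 - 11*s + 28)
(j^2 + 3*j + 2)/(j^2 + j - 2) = (j + 1)/(j - 1)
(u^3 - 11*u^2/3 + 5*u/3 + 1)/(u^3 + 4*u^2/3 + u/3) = (u^2 - 4*u + 3)/(u*(u + 1))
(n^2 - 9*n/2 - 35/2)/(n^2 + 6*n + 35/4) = 2*(n - 7)/(2*n + 7)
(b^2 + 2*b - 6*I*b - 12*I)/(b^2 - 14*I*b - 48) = (b + 2)/(b - 8*I)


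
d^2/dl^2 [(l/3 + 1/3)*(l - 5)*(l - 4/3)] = 2*l - 32/9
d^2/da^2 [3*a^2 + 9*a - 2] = 6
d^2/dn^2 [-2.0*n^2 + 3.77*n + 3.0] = -4.00000000000000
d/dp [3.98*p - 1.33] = 3.98000000000000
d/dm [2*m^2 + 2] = 4*m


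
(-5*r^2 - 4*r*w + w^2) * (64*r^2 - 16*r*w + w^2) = -320*r^4 - 176*r^3*w + 123*r^2*w^2 - 20*r*w^3 + w^4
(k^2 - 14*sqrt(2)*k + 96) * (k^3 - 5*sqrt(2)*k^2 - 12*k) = k^5 - 19*sqrt(2)*k^4 + 224*k^3 - 312*sqrt(2)*k^2 - 1152*k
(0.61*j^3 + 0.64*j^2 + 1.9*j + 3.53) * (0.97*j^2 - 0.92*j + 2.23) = 0.5917*j^5 + 0.0596*j^4 + 2.6145*j^3 + 3.1033*j^2 + 0.9894*j + 7.8719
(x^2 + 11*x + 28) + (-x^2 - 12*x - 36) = -x - 8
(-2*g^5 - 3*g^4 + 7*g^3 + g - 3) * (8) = -16*g^5 - 24*g^4 + 56*g^3 + 8*g - 24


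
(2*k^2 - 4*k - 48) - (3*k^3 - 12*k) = -3*k^3 + 2*k^2 + 8*k - 48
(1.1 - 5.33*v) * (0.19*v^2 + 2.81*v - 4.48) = -1.0127*v^3 - 14.7683*v^2 + 26.9694*v - 4.928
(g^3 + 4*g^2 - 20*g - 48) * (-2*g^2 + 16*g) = -2*g^5 + 8*g^4 + 104*g^3 - 224*g^2 - 768*g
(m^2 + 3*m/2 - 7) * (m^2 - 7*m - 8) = m^4 - 11*m^3/2 - 51*m^2/2 + 37*m + 56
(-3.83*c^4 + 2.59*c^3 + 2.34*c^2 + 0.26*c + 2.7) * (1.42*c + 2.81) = -5.4386*c^5 - 7.0845*c^4 + 10.6007*c^3 + 6.9446*c^2 + 4.5646*c + 7.587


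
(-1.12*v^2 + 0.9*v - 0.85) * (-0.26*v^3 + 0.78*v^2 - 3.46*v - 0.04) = 0.2912*v^5 - 1.1076*v^4 + 4.7982*v^3 - 3.7322*v^2 + 2.905*v + 0.034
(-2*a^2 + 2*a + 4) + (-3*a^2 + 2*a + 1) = -5*a^2 + 4*a + 5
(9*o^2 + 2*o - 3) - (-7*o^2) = 16*o^2 + 2*o - 3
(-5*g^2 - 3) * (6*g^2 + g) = -30*g^4 - 5*g^3 - 18*g^2 - 3*g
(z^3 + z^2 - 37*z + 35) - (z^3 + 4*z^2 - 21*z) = -3*z^2 - 16*z + 35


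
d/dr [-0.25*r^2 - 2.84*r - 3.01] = -0.5*r - 2.84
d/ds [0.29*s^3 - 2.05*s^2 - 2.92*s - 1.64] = 0.87*s^2 - 4.1*s - 2.92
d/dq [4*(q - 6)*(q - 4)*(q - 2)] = 12*q^2 - 96*q + 176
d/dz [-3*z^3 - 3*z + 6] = -9*z^2 - 3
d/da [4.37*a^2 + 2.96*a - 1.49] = 8.74*a + 2.96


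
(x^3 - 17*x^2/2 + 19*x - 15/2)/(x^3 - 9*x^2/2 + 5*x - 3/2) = (x - 5)/(x - 1)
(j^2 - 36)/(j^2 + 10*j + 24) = (j - 6)/(j + 4)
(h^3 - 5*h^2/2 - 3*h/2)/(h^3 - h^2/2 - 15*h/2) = (2*h + 1)/(2*h + 5)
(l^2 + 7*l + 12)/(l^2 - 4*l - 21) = (l + 4)/(l - 7)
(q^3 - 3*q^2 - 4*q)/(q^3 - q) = (q - 4)/(q - 1)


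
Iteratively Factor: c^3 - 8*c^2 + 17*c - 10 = (c - 1)*(c^2 - 7*c + 10) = (c - 5)*(c - 1)*(c - 2)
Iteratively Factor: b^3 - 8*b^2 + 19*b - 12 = (b - 4)*(b^2 - 4*b + 3) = (b - 4)*(b - 3)*(b - 1)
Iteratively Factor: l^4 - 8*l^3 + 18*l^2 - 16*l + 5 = (l - 1)*(l^3 - 7*l^2 + 11*l - 5) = (l - 5)*(l - 1)*(l^2 - 2*l + 1) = (l - 5)*(l - 1)^2*(l - 1)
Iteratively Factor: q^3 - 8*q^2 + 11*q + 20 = (q - 4)*(q^2 - 4*q - 5) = (q - 4)*(q + 1)*(q - 5)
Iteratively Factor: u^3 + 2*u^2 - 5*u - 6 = (u + 1)*(u^2 + u - 6) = (u - 2)*(u + 1)*(u + 3)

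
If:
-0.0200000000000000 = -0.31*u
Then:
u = 0.06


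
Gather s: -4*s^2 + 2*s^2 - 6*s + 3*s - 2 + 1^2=-2*s^2 - 3*s - 1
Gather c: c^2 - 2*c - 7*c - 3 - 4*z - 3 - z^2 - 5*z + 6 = c^2 - 9*c - z^2 - 9*z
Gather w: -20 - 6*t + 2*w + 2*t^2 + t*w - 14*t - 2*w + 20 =2*t^2 + t*w - 20*t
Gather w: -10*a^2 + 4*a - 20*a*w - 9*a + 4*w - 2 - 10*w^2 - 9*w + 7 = -10*a^2 - 5*a - 10*w^2 + w*(-20*a - 5) + 5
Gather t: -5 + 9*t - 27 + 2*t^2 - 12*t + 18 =2*t^2 - 3*t - 14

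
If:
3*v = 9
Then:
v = 3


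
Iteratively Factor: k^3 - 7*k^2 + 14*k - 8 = (k - 2)*(k^2 - 5*k + 4) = (k - 4)*(k - 2)*(k - 1)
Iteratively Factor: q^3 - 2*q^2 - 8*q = (q - 4)*(q^2 + 2*q) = q*(q - 4)*(q + 2)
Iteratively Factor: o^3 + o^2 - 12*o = (o - 3)*(o^2 + 4*o) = o*(o - 3)*(o + 4)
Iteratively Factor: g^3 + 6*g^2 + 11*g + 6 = (g + 1)*(g^2 + 5*g + 6) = (g + 1)*(g + 3)*(g + 2)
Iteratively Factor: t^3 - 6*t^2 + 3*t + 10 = (t + 1)*(t^2 - 7*t + 10) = (t - 5)*(t + 1)*(t - 2)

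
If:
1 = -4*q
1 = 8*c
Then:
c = 1/8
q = -1/4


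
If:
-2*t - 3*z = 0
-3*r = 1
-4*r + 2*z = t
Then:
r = -1/3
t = 4/7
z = -8/21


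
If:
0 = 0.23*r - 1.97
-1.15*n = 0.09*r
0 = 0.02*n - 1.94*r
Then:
No Solution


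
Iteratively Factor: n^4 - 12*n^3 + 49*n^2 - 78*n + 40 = (n - 2)*(n^3 - 10*n^2 + 29*n - 20) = (n - 2)*(n - 1)*(n^2 - 9*n + 20) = (n - 5)*(n - 2)*(n - 1)*(n - 4)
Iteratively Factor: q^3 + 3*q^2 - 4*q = (q)*(q^2 + 3*q - 4) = q*(q + 4)*(q - 1)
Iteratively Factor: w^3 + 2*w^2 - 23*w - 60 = (w + 4)*(w^2 - 2*w - 15) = (w - 5)*(w + 4)*(w + 3)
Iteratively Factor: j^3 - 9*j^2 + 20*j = (j - 4)*(j^2 - 5*j) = (j - 5)*(j - 4)*(j)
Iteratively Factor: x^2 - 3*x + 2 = (x - 1)*(x - 2)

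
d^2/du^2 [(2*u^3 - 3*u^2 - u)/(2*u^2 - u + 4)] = 8*(-6*u^3 + 12*u^2 + 30*u - 13)/(8*u^6 - 12*u^5 + 54*u^4 - 49*u^3 + 108*u^2 - 48*u + 64)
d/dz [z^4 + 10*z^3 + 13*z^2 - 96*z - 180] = 4*z^3 + 30*z^2 + 26*z - 96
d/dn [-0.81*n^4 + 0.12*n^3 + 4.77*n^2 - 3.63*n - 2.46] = -3.24*n^3 + 0.36*n^2 + 9.54*n - 3.63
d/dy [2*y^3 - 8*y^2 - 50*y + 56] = 6*y^2 - 16*y - 50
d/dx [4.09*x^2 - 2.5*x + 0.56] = 8.18*x - 2.5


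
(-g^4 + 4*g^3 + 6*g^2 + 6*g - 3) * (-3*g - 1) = 3*g^5 - 11*g^4 - 22*g^3 - 24*g^2 + 3*g + 3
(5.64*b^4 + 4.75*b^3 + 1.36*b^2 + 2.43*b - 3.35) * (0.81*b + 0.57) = 4.5684*b^5 + 7.0623*b^4 + 3.8091*b^3 + 2.7435*b^2 - 1.3284*b - 1.9095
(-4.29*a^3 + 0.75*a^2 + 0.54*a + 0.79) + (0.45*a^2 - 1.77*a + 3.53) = -4.29*a^3 + 1.2*a^2 - 1.23*a + 4.32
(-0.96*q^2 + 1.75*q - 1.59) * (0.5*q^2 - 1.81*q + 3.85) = -0.48*q^4 + 2.6126*q^3 - 7.6585*q^2 + 9.6154*q - 6.1215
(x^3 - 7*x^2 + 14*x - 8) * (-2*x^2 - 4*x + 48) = -2*x^5 + 10*x^4 + 48*x^3 - 376*x^2 + 704*x - 384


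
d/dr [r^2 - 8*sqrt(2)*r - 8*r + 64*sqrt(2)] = 2*r - 8*sqrt(2) - 8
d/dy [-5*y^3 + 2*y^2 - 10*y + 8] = -15*y^2 + 4*y - 10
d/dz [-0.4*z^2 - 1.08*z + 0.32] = -0.8*z - 1.08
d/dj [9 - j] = -1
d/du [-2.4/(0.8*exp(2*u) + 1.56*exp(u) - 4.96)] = (3.84*exp(u) + 3.744)*exp(u)/(0.8*exp(2*u) + 1.56*exp(u) - 4.96)^2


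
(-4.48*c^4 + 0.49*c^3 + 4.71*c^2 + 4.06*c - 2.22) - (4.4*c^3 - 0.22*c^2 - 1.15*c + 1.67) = -4.48*c^4 - 3.91*c^3 + 4.93*c^2 + 5.21*c - 3.89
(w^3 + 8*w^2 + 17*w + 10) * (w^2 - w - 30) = w^5 + 7*w^4 - 21*w^3 - 247*w^2 - 520*w - 300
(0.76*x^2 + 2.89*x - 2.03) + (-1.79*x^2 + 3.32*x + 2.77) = -1.03*x^2 + 6.21*x + 0.74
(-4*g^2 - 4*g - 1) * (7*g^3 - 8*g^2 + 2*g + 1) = -28*g^5 + 4*g^4 + 17*g^3 - 4*g^2 - 6*g - 1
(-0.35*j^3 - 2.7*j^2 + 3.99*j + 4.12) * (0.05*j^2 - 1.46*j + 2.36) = -0.0175*j^5 + 0.376*j^4 + 3.3155*j^3 - 11.9914*j^2 + 3.4012*j + 9.7232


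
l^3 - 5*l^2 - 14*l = l*(l - 7)*(l + 2)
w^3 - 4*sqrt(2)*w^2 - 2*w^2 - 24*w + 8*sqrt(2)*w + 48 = (w - 2)*(w - 6*sqrt(2))*(w + 2*sqrt(2))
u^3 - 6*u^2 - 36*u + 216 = (u - 6)^2*(u + 6)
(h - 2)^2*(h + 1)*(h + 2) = h^4 - h^3 - 6*h^2 + 4*h + 8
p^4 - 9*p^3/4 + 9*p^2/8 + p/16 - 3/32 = (p - 3/2)*(p - 1/2)^2*(p + 1/4)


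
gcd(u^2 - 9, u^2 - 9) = u^2 - 9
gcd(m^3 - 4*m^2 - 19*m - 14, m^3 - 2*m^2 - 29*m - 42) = m^2 - 5*m - 14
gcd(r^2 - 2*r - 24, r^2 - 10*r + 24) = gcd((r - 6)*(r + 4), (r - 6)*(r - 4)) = r - 6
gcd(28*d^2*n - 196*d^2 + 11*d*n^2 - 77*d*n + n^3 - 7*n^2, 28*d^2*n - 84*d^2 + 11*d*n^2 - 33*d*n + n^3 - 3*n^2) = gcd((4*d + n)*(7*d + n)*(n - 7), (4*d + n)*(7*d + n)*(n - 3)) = 28*d^2 + 11*d*n + n^2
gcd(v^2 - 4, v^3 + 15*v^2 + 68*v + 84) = v + 2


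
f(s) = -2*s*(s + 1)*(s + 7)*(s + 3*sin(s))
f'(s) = -2*s*(s + 1)*(s + 7)*(3*cos(s) + 1) - 2*s*(s + 1)*(s + 3*sin(s)) - 2*s*(s + 7)*(s + 3*sin(s)) - 2*(s + 1)*(s + 7)*(s + 3*sin(s)) = -6*s^3*cos(s) - 8*s^3 - 18*s^2*sin(s) - 48*s^2*cos(s) - 48*s^2 - 96*s*sin(s) - 42*s*cos(s) - 28*s - 42*sin(s)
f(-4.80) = 145.38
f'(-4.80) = -103.79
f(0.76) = -58.68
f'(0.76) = -184.02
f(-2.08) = 103.88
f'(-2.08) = -114.79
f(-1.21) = 11.82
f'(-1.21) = -70.07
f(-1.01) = 0.43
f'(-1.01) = -43.63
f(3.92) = -763.90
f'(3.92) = 58.45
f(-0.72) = -6.83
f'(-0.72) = -7.76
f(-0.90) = -3.57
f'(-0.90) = -29.16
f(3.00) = -821.61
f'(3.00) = -88.64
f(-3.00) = 164.32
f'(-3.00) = -1.30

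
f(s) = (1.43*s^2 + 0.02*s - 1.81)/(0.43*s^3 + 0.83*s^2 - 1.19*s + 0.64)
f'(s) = (2.86*s + 0.02)/(0.43*s^3 + 0.83*s^2 - 1.19*s + 0.64) + (-1.29*s^2 - 1.66*s + 1.19)*(1.43*s^2 + 0.02*s - 1.81)/(0.43*s^3 + 0.83*s^2 - 1.19*s + 0.64)^2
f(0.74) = -2.61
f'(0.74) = 10.51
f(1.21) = 0.26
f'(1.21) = 2.36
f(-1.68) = 0.74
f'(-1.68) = -1.54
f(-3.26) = -8.55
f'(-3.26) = -33.06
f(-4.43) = -1.72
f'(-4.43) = -1.07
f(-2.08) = 1.53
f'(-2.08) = -2.60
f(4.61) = 0.52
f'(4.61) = -0.08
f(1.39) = 0.56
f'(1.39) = 1.13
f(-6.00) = -0.90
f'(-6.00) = -0.26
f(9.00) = 0.31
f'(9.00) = -0.03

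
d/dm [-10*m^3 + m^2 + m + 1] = -30*m^2 + 2*m + 1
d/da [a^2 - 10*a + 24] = 2*a - 10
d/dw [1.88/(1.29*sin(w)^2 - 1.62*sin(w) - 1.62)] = (3.0456 - 4.8504*sin(w))*cos(w)/(-1.29*sin(w)^2 + 1.62*sin(w) + 1.62)^2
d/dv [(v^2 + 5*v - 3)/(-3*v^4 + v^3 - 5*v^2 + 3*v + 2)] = (6*v^5 + 44*v^4 - 46*v^3 + 37*v^2 - 26*v + 19)/(9*v^8 - 6*v^7 + 31*v^6 - 28*v^5 + 19*v^4 - 26*v^3 - 11*v^2 + 12*v + 4)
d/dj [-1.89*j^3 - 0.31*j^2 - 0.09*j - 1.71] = -5.67*j^2 - 0.62*j - 0.09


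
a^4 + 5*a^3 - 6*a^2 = a^2*(a - 1)*(a + 6)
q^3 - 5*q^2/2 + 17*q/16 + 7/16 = (q - 7/4)*(q - 1)*(q + 1/4)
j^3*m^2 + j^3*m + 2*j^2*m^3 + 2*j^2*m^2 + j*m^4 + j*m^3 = m*(j + m)^2*(j*m + j)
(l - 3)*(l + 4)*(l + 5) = l^3 + 6*l^2 - 7*l - 60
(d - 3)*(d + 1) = d^2 - 2*d - 3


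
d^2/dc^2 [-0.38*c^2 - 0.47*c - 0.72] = -0.760000000000000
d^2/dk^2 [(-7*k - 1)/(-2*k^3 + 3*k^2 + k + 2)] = 2*(-(7*k + 1)*(-6*k^2 + 6*k + 1)^2 + (-42*k^2 + 42*k - 3*(2*k - 1)*(7*k + 1) + 7)*(-2*k^3 + 3*k^2 + k + 2))/(-2*k^3 + 3*k^2 + k + 2)^3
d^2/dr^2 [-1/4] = 0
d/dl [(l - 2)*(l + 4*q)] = 2*l + 4*q - 2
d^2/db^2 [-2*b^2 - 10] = -4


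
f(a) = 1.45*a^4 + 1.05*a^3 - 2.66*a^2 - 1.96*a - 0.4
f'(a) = 5.8*a^3 + 3.15*a^2 - 5.32*a - 1.96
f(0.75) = -2.46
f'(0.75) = -1.73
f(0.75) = -2.46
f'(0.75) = -1.73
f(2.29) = 33.65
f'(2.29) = 72.03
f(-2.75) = 45.96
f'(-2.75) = -84.13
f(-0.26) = -0.08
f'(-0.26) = -0.47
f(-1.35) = -0.37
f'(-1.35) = -3.31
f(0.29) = -1.16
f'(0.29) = -3.10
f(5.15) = 1082.37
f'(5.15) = 846.41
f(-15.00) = 69293.00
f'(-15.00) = -18788.41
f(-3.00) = 70.64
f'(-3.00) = -114.25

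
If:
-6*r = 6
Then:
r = -1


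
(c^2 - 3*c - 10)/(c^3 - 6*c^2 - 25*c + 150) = (c + 2)/(c^2 - c - 30)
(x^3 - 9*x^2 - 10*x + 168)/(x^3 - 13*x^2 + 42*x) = (x + 4)/x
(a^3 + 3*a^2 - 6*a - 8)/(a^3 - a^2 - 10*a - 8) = (a^2 + 2*a - 8)/(a^2 - 2*a - 8)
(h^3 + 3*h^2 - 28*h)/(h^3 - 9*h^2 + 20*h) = (h + 7)/(h - 5)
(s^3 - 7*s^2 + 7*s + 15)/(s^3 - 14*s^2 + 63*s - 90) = (s + 1)/(s - 6)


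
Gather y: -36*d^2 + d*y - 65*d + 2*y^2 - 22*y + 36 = -36*d^2 - 65*d + 2*y^2 + y*(d - 22) + 36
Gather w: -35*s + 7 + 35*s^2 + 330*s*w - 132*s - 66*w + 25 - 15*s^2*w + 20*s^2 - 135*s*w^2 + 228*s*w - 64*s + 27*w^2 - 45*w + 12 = 55*s^2 - 231*s + w^2*(27 - 135*s) + w*(-15*s^2 + 558*s - 111) + 44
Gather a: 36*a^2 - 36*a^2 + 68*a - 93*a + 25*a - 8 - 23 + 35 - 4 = 0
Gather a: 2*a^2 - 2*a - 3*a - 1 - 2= 2*a^2 - 5*a - 3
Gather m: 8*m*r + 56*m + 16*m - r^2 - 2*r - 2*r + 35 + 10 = m*(8*r + 72) - r^2 - 4*r + 45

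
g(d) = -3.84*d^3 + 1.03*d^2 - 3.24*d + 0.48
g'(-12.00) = -1686.84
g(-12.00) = 6823.20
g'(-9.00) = -954.90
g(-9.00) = 2912.43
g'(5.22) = -306.39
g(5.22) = -534.56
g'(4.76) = -254.45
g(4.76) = -405.75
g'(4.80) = -258.77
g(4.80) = -416.01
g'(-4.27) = -222.08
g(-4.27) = 332.06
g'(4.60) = -237.53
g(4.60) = -366.40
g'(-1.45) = -30.45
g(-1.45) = 19.05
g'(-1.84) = -46.03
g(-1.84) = 33.85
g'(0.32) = -3.76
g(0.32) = -0.58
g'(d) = -11.52*d^2 + 2.06*d - 3.24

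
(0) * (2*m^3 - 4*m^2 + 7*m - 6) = 0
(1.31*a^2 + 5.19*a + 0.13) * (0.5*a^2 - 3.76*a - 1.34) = 0.655*a^4 - 2.3306*a^3 - 21.2048*a^2 - 7.4434*a - 0.1742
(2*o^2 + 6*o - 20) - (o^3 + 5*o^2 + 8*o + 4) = -o^3 - 3*o^2 - 2*o - 24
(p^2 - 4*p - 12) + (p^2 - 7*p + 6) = 2*p^2 - 11*p - 6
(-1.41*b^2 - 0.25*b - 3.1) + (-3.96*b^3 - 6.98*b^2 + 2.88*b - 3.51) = -3.96*b^3 - 8.39*b^2 + 2.63*b - 6.61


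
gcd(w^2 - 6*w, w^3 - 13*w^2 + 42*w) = w^2 - 6*w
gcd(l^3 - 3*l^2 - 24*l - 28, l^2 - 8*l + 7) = l - 7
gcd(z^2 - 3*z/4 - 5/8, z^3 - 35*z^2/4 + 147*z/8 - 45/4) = z - 5/4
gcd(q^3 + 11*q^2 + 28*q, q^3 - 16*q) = q^2 + 4*q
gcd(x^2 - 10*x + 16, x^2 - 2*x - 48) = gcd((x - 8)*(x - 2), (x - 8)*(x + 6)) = x - 8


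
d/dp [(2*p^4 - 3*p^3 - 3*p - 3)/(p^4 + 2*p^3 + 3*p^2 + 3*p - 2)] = (7*p^6 + 12*p^5 + 18*p^4 - 10*p^3 + 45*p^2 + 18*p + 15)/(p^8 + 4*p^7 + 10*p^6 + 18*p^5 + 17*p^4 + 10*p^3 - 3*p^2 - 12*p + 4)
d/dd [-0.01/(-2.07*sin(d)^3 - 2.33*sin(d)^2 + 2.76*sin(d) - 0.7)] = (-0.0621*sin(d)^2 - 0.0466*sin(d) + 0.0276)*cos(d)/(2.07*sin(d)^3 + 2.33*sin(d)^2 - 2.76*sin(d) + 0.7)^2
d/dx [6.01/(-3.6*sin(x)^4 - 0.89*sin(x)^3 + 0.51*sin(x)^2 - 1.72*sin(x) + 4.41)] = (86.544*sin(x)^3 + 16.0467*sin(x)^2 - 6.1302*sin(x) + 10.3372)*cos(x)/(3.6*sin(x)^4 + 0.89*sin(x)^3 - 0.51*sin(x)^2 + 1.72*sin(x) - 4.41)^2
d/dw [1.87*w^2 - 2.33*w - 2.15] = 3.74*w - 2.33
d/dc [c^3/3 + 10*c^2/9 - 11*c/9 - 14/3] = c^2 + 20*c/9 - 11/9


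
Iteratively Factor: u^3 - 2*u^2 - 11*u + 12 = (u + 3)*(u^2 - 5*u + 4) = (u - 4)*(u + 3)*(u - 1)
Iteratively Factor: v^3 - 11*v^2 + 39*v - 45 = (v - 5)*(v^2 - 6*v + 9) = (v - 5)*(v - 3)*(v - 3)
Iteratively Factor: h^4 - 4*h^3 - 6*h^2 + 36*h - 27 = (h - 3)*(h^3 - h^2 - 9*h + 9) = (h - 3)*(h + 3)*(h^2 - 4*h + 3) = (h - 3)*(h - 1)*(h + 3)*(h - 3)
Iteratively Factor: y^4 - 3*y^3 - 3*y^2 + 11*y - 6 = (y + 2)*(y^3 - 5*y^2 + 7*y - 3) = (y - 1)*(y + 2)*(y^2 - 4*y + 3) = (y - 1)^2*(y + 2)*(y - 3)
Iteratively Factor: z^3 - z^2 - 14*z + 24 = (z + 4)*(z^2 - 5*z + 6) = (z - 3)*(z + 4)*(z - 2)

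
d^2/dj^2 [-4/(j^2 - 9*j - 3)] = 8*(-j^2 + 9*j + (2*j - 9)^2 + 3)/(-j^2 + 9*j + 3)^3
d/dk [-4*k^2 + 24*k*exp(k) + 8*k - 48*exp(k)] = 24*k*exp(k) - 8*k - 24*exp(k) + 8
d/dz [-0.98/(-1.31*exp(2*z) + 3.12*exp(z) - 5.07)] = (3.0576 - 2.5676*exp(z))*exp(z)/(1.31*exp(2*z) - 3.12*exp(z) + 5.07)^2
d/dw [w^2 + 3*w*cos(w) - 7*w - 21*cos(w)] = -3*w*sin(w) + 2*w + 21*sin(w) + 3*cos(w) - 7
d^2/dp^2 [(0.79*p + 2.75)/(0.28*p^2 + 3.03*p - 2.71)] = ((0.56*p + 3.03)*(0.79*p + 2.75)*(1.12*p + 6.06) - (1.3272*p + 6.3274)*(0.28*p^2 + 3.03*p - 2.71))/(0.28*p^2 + 3.03*p - 2.71)^3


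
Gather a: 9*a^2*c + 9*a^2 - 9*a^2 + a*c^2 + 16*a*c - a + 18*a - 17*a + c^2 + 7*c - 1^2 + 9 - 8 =9*a^2*c + a*(c^2 + 16*c) + c^2 + 7*c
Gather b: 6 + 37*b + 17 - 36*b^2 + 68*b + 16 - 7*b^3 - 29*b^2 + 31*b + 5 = -7*b^3 - 65*b^2 + 136*b + 44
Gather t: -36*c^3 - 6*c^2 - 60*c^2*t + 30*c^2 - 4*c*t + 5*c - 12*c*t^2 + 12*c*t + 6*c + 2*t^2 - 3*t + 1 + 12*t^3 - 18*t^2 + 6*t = -36*c^3 + 24*c^2 + 11*c + 12*t^3 + t^2*(-12*c - 16) + t*(-60*c^2 + 8*c + 3) + 1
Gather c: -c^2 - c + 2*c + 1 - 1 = -c^2 + c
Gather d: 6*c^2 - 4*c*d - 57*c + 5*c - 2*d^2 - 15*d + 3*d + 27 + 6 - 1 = 6*c^2 - 52*c - 2*d^2 + d*(-4*c - 12) + 32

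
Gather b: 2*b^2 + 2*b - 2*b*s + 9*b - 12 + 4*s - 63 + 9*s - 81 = 2*b^2 + b*(11 - 2*s) + 13*s - 156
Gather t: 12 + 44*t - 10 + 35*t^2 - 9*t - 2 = 35*t^2 + 35*t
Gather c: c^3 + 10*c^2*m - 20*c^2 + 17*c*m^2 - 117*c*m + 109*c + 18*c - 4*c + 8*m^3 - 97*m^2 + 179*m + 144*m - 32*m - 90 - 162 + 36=c^3 + c^2*(10*m - 20) + c*(17*m^2 - 117*m + 123) + 8*m^3 - 97*m^2 + 291*m - 216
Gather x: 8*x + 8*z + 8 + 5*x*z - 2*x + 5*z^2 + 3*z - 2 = x*(5*z + 6) + 5*z^2 + 11*z + 6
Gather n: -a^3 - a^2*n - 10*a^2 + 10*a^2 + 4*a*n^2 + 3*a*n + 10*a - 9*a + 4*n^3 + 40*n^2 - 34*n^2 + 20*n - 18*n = -a^3 + a + 4*n^3 + n^2*(4*a + 6) + n*(-a^2 + 3*a + 2)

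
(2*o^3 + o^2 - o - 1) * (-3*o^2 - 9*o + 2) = -6*o^5 - 21*o^4 - 2*o^3 + 14*o^2 + 7*o - 2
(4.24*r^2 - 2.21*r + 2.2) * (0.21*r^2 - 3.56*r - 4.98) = 0.8904*r^4 - 15.5585*r^3 - 12.7856*r^2 + 3.1738*r - 10.956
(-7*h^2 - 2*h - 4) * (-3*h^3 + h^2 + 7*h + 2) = 21*h^5 - h^4 - 39*h^3 - 32*h^2 - 32*h - 8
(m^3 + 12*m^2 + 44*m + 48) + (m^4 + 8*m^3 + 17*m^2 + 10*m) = m^4 + 9*m^3 + 29*m^2 + 54*m + 48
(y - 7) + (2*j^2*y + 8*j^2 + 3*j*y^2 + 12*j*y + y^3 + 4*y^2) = 2*j^2*y + 8*j^2 + 3*j*y^2 + 12*j*y + y^3 + 4*y^2 + y - 7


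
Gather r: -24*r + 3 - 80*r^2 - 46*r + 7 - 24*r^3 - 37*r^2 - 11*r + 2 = -24*r^3 - 117*r^2 - 81*r + 12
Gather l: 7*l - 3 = 7*l - 3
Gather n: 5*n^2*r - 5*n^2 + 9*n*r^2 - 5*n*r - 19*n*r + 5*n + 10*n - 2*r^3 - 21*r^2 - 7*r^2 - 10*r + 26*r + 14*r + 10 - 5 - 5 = n^2*(5*r - 5) + n*(9*r^2 - 24*r + 15) - 2*r^3 - 28*r^2 + 30*r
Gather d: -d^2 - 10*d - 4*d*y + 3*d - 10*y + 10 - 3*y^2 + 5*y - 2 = -d^2 + d*(-4*y - 7) - 3*y^2 - 5*y + 8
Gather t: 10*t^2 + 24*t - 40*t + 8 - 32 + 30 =10*t^2 - 16*t + 6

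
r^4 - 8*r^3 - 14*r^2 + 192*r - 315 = (r - 7)*(r - 3)^2*(r + 5)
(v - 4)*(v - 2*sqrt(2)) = v^2 - 4*v - 2*sqrt(2)*v + 8*sqrt(2)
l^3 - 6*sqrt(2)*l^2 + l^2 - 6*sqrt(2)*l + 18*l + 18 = (l + 1)*(l - 3*sqrt(2))^2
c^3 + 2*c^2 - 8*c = c*(c - 2)*(c + 4)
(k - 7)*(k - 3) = k^2 - 10*k + 21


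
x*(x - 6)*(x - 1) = x^3 - 7*x^2 + 6*x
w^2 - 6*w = w*(w - 6)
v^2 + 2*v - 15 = (v - 3)*(v + 5)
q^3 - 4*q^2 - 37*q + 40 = (q - 8)*(q - 1)*(q + 5)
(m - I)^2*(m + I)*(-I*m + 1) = -I*m^4 - 2*I*m^2 - I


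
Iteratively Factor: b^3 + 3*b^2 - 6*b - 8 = (b + 4)*(b^2 - b - 2) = (b - 2)*(b + 4)*(b + 1)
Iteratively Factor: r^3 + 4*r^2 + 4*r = (r)*(r^2 + 4*r + 4) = r*(r + 2)*(r + 2)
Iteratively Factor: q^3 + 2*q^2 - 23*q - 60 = (q + 3)*(q^2 - q - 20) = (q - 5)*(q + 3)*(q + 4)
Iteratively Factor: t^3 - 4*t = (t - 2)*(t^2 + 2*t) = t*(t - 2)*(t + 2)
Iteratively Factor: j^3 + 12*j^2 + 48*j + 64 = (j + 4)*(j^2 + 8*j + 16) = (j + 4)^2*(j + 4)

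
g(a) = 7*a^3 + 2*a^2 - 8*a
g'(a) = 21*a^2 + 4*a - 8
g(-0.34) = 2.68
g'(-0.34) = -6.93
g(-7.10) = -2347.76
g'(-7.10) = 1022.21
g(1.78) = 31.58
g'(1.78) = 65.66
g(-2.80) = -115.58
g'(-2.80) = 145.44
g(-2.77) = -111.27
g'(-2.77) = 142.05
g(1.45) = 13.95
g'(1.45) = 41.95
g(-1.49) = -6.80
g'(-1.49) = 32.66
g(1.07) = 2.31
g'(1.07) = 20.32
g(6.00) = 1536.00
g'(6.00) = 772.00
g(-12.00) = -11712.00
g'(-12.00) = 2968.00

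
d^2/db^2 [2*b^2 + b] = 4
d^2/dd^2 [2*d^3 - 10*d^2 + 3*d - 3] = 12*d - 20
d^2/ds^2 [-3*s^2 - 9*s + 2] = -6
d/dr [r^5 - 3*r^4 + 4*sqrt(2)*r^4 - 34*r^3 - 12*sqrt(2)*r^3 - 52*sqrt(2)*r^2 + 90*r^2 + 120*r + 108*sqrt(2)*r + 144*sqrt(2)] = 5*r^4 - 12*r^3 + 16*sqrt(2)*r^3 - 102*r^2 - 36*sqrt(2)*r^2 - 104*sqrt(2)*r + 180*r + 120 + 108*sqrt(2)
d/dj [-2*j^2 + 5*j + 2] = 5 - 4*j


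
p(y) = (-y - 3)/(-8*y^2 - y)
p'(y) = (-y - 3)*(16*y + 1)/(-8*y^2 - y)^2 - 1/(-8*y^2 - y) = (y*(8*y + 1) - (y + 3)*(16*y + 1))/(y^2*(8*y + 1)^2)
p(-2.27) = 0.02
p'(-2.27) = 0.04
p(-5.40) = -0.01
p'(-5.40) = 0.00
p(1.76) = 0.18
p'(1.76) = -0.16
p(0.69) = 0.82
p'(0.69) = -1.97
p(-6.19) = -0.01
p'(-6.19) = -0.00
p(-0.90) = 0.38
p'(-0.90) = 1.08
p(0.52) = 1.31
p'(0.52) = -4.18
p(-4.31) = -0.01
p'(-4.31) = 0.00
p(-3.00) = 0.00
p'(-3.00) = 0.01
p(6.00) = 0.03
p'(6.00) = -0.00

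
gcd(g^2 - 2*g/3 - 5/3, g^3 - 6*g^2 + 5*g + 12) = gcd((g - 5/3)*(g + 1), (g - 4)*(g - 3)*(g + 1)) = g + 1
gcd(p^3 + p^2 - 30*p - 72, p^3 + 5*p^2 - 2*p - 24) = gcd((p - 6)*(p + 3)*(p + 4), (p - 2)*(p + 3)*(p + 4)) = p^2 + 7*p + 12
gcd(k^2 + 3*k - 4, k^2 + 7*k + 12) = k + 4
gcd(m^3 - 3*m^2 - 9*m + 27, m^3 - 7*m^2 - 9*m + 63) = m^2 - 9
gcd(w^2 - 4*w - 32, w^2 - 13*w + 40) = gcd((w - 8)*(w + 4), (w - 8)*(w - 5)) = w - 8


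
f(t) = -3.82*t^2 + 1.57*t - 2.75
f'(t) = 1.57 - 7.64*t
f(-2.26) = -25.81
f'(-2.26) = 18.84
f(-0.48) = -4.38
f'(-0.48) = 5.24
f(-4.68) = -93.76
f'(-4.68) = 37.33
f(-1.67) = -16.03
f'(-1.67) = 14.33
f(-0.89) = -7.17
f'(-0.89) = 8.37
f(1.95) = -14.21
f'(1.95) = -13.33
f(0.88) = -4.33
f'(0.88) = -5.15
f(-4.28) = -79.45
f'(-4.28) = 34.27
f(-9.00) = -326.30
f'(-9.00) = 70.33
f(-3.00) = -41.84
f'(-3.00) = 24.49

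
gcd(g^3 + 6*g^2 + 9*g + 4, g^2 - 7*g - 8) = g + 1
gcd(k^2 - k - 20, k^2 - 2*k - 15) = k - 5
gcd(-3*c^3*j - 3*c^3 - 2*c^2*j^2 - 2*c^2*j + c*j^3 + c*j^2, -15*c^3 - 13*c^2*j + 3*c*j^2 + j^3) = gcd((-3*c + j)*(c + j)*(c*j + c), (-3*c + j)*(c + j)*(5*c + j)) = 3*c^2 + 2*c*j - j^2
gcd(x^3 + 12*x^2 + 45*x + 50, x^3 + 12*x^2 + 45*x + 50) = x^3 + 12*x^2 + 45*x + 50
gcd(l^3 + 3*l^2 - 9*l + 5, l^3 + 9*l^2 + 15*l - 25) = l^2 + 4*l - 5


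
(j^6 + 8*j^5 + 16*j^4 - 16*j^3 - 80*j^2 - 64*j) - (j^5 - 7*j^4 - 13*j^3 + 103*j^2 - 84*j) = j^6 + 7*j^5 + 23*j^4 - 3*j^3 - 183*j^2 + 20*j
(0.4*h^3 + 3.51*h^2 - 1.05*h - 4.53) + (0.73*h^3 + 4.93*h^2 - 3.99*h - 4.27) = 1.13*h^3 + 8.44*h^2 - 5.04*h - 8.8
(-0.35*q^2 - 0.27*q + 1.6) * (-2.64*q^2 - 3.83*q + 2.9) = 0.924*q^4 + 2.0533*q^3 - 4.2049*q^2 - 6.911*q + 4.64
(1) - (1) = 0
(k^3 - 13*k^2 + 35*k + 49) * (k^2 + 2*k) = k^5 - 11*k^4 + 9*k^3 + 119*k^2 + 98*k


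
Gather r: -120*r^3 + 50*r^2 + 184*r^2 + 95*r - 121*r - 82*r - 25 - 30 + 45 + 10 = -120*r^3 + 234*r^2 - 108*r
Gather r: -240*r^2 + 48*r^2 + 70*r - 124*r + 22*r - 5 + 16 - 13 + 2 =-192*r^2 - 32*r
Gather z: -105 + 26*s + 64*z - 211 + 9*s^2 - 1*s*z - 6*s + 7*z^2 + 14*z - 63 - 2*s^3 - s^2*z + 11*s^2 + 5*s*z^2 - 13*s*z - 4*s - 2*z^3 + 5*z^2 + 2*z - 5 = -2*s^3 + 20*s^2 + 16*s - 2*z^3 + z^2*(5*s + 12) + z*(-s^2 - 14*s + 80) - 384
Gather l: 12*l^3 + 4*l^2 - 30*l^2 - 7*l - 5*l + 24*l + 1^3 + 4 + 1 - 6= 12*l^3 - 26*l^2 + 12*l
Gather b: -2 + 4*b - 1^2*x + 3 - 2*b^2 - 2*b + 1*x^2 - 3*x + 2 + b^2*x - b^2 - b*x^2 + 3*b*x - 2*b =b^2*(x - 3) + b*(-x^2 + 3*x) + x^2 - 4*x + 3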